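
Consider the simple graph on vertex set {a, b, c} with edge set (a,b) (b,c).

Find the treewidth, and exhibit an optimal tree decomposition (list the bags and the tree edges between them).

Treewidth 1.
One optimal decomposition is:
Bags: B1 = {b, c}  B2 = {a, b}
Tree: B1–B2

The largest bag has 2 vertices, giving width 1; this decomposition certifies tw(G) ≤ 1. G has an edge, so its treewidth is at least 1. Therefore the treewidth is 1.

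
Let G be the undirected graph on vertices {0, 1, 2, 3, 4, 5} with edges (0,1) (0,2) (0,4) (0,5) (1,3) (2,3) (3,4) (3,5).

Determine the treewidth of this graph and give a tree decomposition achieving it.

Treewidth 2.
One such decomposition:
Bags: B1 = {0, 3, 4}  B2 = {0, 2, 3}  B3 = {0, 1, 3}  B4 = {0, 3, 5}
Tree: B1–B2, B2–B3, B3–B4

Each bag holds 3 vertices, so the decomposition has width 2, which upper-bounds the treewidth. For the lower bound, G contains the cycle 0–4–3–2–0, so G is not a forest; only forests have treewidth ≤ 1, hence tw(G) ≥ 2. Combining the bounds, tw(G) = 2.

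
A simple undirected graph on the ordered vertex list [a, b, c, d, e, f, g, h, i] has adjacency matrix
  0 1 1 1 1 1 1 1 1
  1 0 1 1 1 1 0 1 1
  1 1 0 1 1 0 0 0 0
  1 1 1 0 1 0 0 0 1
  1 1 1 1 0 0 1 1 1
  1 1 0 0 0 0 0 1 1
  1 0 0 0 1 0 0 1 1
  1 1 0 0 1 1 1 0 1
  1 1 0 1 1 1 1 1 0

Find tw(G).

A width-4 tree decomposition is:
Bags: B1 = {a, b, e, h, i}  B2 = {a, e, g, h, i}  B3 = {a, b, d, e, i}  B4 = {a, b, f, h, i}  B5 = {a, b, c, d, e}
Tree: B1–B2, B1–B3, B1–B4, B3–B5
Every bag has size at most 5, so the width is 5 − 1 = 4 and tw(G) ≤ 4. For the lower bound, the 5 vertices {a, e, g, h, i} are pairwise adjacent, and any tree decomposition puts a clique entirely inside one bag — forcing width ≥ 4. Combining the bounds, tw(G) = 4.

4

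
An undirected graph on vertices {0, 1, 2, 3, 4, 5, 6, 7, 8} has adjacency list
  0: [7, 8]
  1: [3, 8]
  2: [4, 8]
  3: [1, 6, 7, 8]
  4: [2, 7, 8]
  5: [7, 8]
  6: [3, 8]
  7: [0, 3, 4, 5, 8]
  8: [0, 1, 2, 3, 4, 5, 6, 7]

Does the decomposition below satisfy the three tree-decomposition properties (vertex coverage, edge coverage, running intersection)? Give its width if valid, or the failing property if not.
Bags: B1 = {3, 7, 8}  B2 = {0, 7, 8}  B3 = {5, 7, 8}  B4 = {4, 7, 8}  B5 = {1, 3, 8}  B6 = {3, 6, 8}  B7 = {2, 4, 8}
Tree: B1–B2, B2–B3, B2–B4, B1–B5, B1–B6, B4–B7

Yes; width 2.

Vertex coverage: the bags together contain {0, 1, 2, 3, 4, 5, 6, 7, 8}, the full vertex set. Edge coverage: each edge of G has both endpoints in at least one bag. Running intersection: for every vertex, the bags containing it form a connected subtree. All three properties hold, so this is a valid tree decomposition of width max|bag| − 1 = 2, and hence tw(G) ≤ 2.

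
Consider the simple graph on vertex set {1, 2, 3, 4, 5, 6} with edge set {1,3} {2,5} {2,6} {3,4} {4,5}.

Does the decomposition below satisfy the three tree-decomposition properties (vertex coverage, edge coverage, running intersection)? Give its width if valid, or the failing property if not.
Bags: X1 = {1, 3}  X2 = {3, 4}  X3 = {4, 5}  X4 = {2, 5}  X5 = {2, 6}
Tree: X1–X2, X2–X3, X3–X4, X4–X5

Yes; width 1.

Vertex coverage: the bags together contain {1, 2, 3, 4, 5, 6}, the full vertex set. Edge coverage: each edge of G has both endpoints in at least one bag. Running intersection: for every vertex, the bags containing it form a connected subtree. All three properties hold, so this is a valid tree decomposition of width max|bag| − 1 = 1, and hence tw(G) ≤ 1.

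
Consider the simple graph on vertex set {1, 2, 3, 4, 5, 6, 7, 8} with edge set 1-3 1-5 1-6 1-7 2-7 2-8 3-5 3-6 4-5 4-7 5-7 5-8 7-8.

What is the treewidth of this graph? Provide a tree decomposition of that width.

The largest bag has 3 vertices, giving width 2; this decomposition certifies tw(G) ≤ 2. Conversely, {2, 7, 8} is a clique of size 3, and the vertices of any clique must share a bag in every tree decomposition; so some bag has ≥ 3 vertices and tw(G) ≥ 2. Combining the bounds, tw(G) = 2.

Treewidth 2.
One such decomposition:
Bags: B1 = {1, 3, 5}  B2 = {1, 5, 7}  B3 = {4, 5, 7}  B4 = {5, 7, 8}  B5 = {2, 7, 8}  B6 = {1, 3, 6}
Tree: B1–B2, B2–B3, B2–B4, B4–B5, B1–B6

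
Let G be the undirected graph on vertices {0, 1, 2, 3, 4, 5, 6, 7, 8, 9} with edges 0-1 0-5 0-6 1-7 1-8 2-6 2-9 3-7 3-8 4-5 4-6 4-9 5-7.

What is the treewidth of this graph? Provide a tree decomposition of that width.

The largest bag has 3 vertices, giving width 2; this decomposition certifies tw(G) ≤ 2. The edges 2–9–4–6–2 form a cycle, so G is not a tree and its treewidth is at least 2. Hence tw(G) = 2 exactly.

Treewidth 2.
One optimal decomposition is:
Bags: B1 = {2, 6, 9}  B2 = {4, 6, 9}  B3 = {0, 4, 6}  B4 = {0, 4, 5}  B5 = {0, 1, 5}  B6 = {1, 5, 7}  B7 = {1, 7, 8}  B8 = {3, 7, 8}
Tree: B1–B2, B2–B3, B3–B4, B4–B5, B5–B6, B6–B7, B7–B8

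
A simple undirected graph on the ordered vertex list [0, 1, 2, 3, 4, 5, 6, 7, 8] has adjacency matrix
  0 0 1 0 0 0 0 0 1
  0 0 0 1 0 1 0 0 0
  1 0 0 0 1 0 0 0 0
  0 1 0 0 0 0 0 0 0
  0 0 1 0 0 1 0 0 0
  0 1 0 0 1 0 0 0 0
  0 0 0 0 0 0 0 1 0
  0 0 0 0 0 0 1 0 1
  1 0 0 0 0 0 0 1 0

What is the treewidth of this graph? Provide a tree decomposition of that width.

Treewidth 1.
One optimal decomposition is:
Bags: B1 = {1, 3}  B2 = {1, 5}  B3 = {4, 5}  B4 = {2, 4}  B5 = {0, 2}  B6 = {0, 8}  B7 = {7, 8}  B8 = {6, 7}
Tree: B1–B2, B2–B3, B3–B4, B4–B5, B5–B6, B6–B7, B7–B8

Every bag has size at most 2, so the width is 2 − 1 = 1 and tw(G) ≤ 1. Any graph with an edge has treewidth ≥ 1, and G has the edge 3–1. The upper and lower bounds meet at 1, so that is the treewidth.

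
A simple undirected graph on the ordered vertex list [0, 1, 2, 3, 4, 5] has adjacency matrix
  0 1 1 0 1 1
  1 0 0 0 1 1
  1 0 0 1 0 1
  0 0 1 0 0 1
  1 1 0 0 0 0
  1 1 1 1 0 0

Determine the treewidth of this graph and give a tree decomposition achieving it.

Every bag has size at most 3, so the width is 3 − 1 = 2 and tw(G) ≤ 2. Conversely, {0, 1, 4} is a clique of size 3, and the vertices of any clique must share a bag in every tree decomposition; so some bag has ≥ 3 vertices and tw(G) ≥ 2. The upper and lower bounds meet at 2, so that is the treewidth.

Treewidth 2.
One optimal decomposition is:
Bags: B1 = {0, 2, 5}  B2 = {0, 1, 5}  B3 = {2, 3, 5}  B4 = {0, 1, 4}
Tree: B1–B2, B1–B3, B2–B4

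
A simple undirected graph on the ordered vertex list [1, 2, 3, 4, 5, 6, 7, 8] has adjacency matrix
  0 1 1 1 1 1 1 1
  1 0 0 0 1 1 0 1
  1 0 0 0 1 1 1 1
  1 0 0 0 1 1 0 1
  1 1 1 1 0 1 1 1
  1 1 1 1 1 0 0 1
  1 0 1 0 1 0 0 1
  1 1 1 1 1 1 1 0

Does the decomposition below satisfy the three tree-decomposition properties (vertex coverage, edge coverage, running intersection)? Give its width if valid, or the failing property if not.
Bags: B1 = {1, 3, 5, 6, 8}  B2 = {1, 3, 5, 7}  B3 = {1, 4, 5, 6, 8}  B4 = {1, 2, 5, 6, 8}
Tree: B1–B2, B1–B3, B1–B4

No — edge (8,7) lies in no bag.

A tree decomposition must satisfy three properties: every vertex lies in some bag; for every edge, both endpoints lie together in some bag; and for every vertex, the bags containing it form a connected subtree. Here edge (8,7) lies in no bag, so the decomposition is invalid.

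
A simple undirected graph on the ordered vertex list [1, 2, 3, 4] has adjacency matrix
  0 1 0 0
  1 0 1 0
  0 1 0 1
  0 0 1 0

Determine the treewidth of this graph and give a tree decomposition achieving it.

Treewidth 1.
One optimal decomposition is:
Bags: B1 = {2, 3}  B2 = {3, 4}  B3 = {1, 2}
Tree: B1–B2, B1–B3

Each bag holds 2 vertices, so the decomposition has width 1, which upper-bounds the treewidth. G has an edge, so its treewidth is at least 1. Therefore the treewidth is 1.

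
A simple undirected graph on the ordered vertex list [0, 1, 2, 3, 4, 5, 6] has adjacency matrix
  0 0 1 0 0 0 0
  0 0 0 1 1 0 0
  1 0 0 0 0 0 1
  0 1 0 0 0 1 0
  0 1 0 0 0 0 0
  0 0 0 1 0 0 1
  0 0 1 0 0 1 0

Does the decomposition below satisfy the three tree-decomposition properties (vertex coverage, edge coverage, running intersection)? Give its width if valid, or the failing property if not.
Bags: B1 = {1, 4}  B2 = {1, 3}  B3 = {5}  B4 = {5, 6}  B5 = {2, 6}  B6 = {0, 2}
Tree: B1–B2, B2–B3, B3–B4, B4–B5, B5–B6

A tree decomposition must satisfy three properties: every vertex lies in some bag; for every edge, both endpoints lie together in some bag; and for every vertex, the bags containing it form a connected subtree. Here edge (3,5) lies in no bag, so the decomposition is invalid.

No — edge (3,5) lies in no bag.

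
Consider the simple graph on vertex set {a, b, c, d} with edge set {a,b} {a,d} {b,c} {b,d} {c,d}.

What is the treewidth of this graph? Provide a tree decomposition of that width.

Treewidth 2.
Bags: B1 = {a, b, d}  B2 = {b, c, d}
Tree: B1–B2

Each bag holds 3 vertices, so the decomposition has width 2, which upper-bounds the treewidth. For the lower bound, the 3 vertices {b, c, d} are pairwise adjacent, and any tree decomposition puts a clique entirely inside one bag — forcing width ≥ 2. Therefore the treewidth is 2.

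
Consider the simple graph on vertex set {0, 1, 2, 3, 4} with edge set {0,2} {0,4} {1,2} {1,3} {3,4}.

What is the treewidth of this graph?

2

A width-2 tree decomposition is:
Bags: B1 = {0, 2, 4}  B2 = {1, 2, 4}  B3 = {1, 3, 4}
Tree: B1–B2, B2–B3
Each bag holds 3 vertices, so the decomposition has width 2, which upper-bounds the treewidth. Since 4–0–2–1–3–4 is a cycle in G, G is not acyclic. Forests are exactly the graphs of treewidth ≤ 1, so tw(G) ≥ 2. Therefore the treewidth is 2.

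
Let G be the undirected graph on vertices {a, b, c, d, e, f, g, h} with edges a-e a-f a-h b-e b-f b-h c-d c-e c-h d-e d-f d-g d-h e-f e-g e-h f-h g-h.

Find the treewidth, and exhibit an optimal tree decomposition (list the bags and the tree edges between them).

Treewidth 3.
Bags: B1 = {d, e, g, h}  B2 = {d, e, f, h}  B3 = {a, e, f, h}  B4 = {c, d, e, h}  B5 = {b, e, f, h}
Tree: B1–B2, B2–B3, B2–B4, B3–B5

Each bag holds 4 vertices, so the decomposition has width 3, which upper-bounds the treewidth. Conversely, {d, e, g, h} is a clique of size 4, and the vertices of any clique must share a bag in every tree decomposition; so some bag has ≥ 4 vertices and tw(G) ≥ 3. Hence tw(G) = 3 exactly.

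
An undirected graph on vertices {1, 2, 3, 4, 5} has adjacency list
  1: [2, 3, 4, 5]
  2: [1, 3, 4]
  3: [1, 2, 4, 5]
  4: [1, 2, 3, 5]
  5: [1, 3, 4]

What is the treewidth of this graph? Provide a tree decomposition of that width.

Each bag holds 4 vertices, so the decomposition has width 3, which upper-bounds the treewidth. Conversely, {1, 2, 3, 4} is a clique of size 4, and the vertices of any clique must share a bag in every tree decomposition; so some bag has ≥ 4 vertices and tw(G) ≥ 3. Hence tw(G) = 3 exactly.

Treewidth 3.
One such decomposition:
Bags: B1 = {1, 2, 3, 4}  B2 = {1, 3, 4, 5}
Tree: B1–B2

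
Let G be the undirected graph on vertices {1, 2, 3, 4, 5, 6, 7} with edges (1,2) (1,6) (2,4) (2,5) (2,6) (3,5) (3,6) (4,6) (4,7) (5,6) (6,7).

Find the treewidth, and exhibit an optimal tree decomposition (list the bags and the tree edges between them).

Every bag has size at most 3, so the width is 3 − 1 = 2 and tw(G) ≤ 2. Conversely, {1, 2, 6} is a clique of size 3, and the vertices of any clique must share a bag in every tree decomposition; so some bag has ≥ 3 vertices and tw(G) ≥ 2. Hence tw(G) = 2 exactly.

Treewidth 2.
One such decomposition:
Bags: B1 = {2, 5, 6}  B2 = {1, 2, 6}  B3 = {2, 4, 6}  B4 = {4, 6, 7}  B5 = {3, 5, 6}
Tree: B1–B2, B1–B3, B3–B4, B1–B5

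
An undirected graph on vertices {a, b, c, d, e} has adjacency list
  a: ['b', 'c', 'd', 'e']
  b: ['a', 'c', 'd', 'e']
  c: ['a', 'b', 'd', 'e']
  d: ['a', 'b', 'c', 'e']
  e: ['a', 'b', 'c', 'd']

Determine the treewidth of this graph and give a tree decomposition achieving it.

With just one bag of size 5, the width is 5 − 1 = 4, so tw(G) ≤ 4. Conversely, {a, b, c, d, e} is a clique of size 5, and the vertices of any clique must share a bag in every tree decomposition; so some bag has ≥ 5 vertices and tw(G) ≥ 4. The upper and lower bounds meet at 4, so that is the treewidth.

Treewidth 4.
Bags: B1 = {a, b, c, d, e}
Tree: (single bag)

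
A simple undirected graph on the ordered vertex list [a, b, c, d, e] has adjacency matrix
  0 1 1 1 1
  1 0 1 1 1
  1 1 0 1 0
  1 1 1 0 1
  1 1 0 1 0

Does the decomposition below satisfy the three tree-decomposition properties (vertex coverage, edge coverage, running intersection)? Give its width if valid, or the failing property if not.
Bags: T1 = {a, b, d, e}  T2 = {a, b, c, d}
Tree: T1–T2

Checking the three conditions: (i) the bags cover all of {a, b, c, d, e}; (ii) for each edge, some bag contains both endpoints; (iii) the bags containing any fixed vertex form a subtree. All hold, so the decomposition is valid with width 4 − 1 = 3.

Yes; width 3.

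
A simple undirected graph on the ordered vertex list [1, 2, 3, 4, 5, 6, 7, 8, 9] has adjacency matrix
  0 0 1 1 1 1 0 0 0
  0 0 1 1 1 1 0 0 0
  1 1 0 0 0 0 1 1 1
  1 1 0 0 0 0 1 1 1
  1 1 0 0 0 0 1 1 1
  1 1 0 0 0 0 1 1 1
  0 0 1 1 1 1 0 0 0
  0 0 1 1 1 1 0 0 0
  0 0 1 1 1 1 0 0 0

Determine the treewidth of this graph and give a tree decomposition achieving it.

Every bag has size at most 5, so the width is 5 − 1 = 4 and tw(G) ≤ 4. For the lower bound: the 5 vertex sets {2,3}, {6,8}, {1,4}, {5}, {9} are disjoint, each induces a connected subgraph, and every pair is joined by at least one edge of G. Contracting each set to a single vertex therefore yields K_{5} as a minor, and since treewidth is minor-monotone, tw(G) ≥ tw(K_{5}) = 4. The upper and lower bounds meet at 4, so that is the treewidth.

Treewidth 4.
One such decomposition:
Bags: B1 = {2, 3, 4, 5, 6}  B2 = {3, 4, 5, 6, 8}  B3 = {1, 3, 4, 5, 6}  B4 = {3, 4, 5, 6, 9}  B5 = {3, 4, 5, 6, 7}
Tree: B1–B2, B2–B3, B3–B4, B4–B5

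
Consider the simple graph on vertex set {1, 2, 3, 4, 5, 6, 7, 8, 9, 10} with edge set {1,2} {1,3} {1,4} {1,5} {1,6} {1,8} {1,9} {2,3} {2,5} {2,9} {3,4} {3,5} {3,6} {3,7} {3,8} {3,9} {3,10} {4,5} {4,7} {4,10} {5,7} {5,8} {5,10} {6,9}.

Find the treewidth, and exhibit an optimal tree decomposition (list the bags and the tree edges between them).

The largest bag has 4 vertices, giving width 3; this decomposition certifies tw(G) ≤ 3. For the lower bound, the 4 vertices {1, 2, 3, 9} are pairwise adjacent, and any tree decomposition puts a clique entirely inside one bag — forcing width ≥ 3. The upper and lower bounds meet at 3, so that is the treewidth.

Treewidth 3.
Bags: B1 = {1, 3, 4, 5}  B2 = {1, 2, 3, 5}  B3 = {1, 2, 3, 9}  B4 = {1, 3, 6, 9}  B5 = {3, 4, 5, 10}  B6 = {1, 3, 5, 8}  B7 = {3, 4, 5, 7}
Tree: B1–B2, B2–B3, B3–B4, B1–B5, B1–B6, B5–B7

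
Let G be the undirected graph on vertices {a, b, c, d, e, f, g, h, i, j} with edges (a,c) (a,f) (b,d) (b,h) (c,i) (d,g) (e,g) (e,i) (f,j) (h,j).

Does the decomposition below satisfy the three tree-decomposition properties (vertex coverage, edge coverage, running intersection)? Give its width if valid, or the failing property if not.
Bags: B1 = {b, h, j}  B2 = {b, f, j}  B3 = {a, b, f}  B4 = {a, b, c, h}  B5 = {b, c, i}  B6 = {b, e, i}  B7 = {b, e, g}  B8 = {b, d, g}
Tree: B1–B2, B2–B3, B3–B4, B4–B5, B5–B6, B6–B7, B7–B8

A tree decomposition must satisfy three properties: every vertex lies in some bag; for every edge, both endpoints lie together in some bag; and for every vertex, the bags containing it form a connected subtree. Here bags containing vertex h are not connected in the tree, so the decomposition is invalid.

No — bags containing vertex h are not connected in the tree.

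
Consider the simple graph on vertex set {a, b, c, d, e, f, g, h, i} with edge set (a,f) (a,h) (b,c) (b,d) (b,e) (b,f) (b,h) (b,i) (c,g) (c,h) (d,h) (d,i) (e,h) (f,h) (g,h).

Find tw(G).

2

A width-2 tree decomposition is:
Bags: B1 = {b, c, h}  B2 = {b, d, h}  B3 = {b, d, i}  B4 = {b, e, h}  B5 = {b, f, h}  B6 = {a, f, h}  B7 = {c, g, h}
Tree: B1–B2, B2–B3, B1–B4, B2–B5, B5–B6, B1–B7
The largest bag has 3 vertices, giving width 2; this decomposition certifies tw(G) ≤ 2. On the other hand G contains the 3-clique {c, g, h}. A clique must lie in a single bag of any decomposition, so no decomposition can have width below 2. Combining the bounds, tw(G) = 2.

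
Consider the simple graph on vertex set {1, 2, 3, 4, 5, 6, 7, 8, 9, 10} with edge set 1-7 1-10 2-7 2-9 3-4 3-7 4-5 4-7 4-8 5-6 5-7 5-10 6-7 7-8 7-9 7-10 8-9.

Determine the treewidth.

A width-2 tree decomposition is:
Bags: B1 = {4, 7, 8}  B2 = {4, 5, 7}  B3 = {7, 8, 9}  B4 = {5, 7, 10}  B5 = {5, 6, 7}  B6 = {1, 7, 10}  B7 = {2, 7, 9}  B8 = {3, 4, 7}
Tree: B1–B2, B1–B3, B2–B4, B2–B5, B4–B6, B3–B7, B1–B8
Every bag has size at most 3, so the width is 3 − 1 = 2 and tw(G) ≤ 2. For the lower bound, the 3 vertices {1, 7, 10} are pairwise adjacent, and any tree decomposition puts a clique entirely inside one bag — forcing width ≥ 2. Hence tw(G) = 2 exactly.

2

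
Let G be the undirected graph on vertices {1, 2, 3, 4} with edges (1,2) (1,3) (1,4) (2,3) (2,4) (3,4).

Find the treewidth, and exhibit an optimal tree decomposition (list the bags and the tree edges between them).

Treewidth 3.
Bags: B1 = {1, 2, 3, 4}
Tree: (single bag)

With just one bag of size 4, the width is 4 − 1 = 3, so tw(G) ≤ 3. For the lower bound, the 4 vertices {1, 2, 3, 4} are pairwise adjacent, and any tree decomposition puts a clique entirely inside one bag — forcing width ≥ 3. Combining the bounds, tw(G) = 3.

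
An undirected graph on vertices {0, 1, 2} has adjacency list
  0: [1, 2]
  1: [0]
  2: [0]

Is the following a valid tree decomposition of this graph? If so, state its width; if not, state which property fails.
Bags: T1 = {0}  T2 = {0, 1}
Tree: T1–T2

A tree decomposition must satisfy three properties: every vertex lies in some bag; for every edge, both endpoints lie together in some bag; and for every vertex, the bags containing it form a connected subtree. Here vertex 2 appears in no bag, so the decomposition is invalid.

No — vertex 2 appears in no bag.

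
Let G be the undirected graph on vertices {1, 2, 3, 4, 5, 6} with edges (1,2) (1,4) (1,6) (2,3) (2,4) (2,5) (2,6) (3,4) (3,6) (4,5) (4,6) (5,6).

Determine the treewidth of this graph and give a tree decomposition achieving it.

Treewidth 3.
One optimal decomposition is:
Bags: B1 = {1, 2, 4, 6}  B2 = {2, 4, 5, 6}  B3 = {2, 3, 4, 6}
Tree: B1–B2, B2–B3

Every bag has size at most 4, so the width is 4 − 1 = 3 and tw(G) ≤ 3. For the lower bound, the 4 vertices {1, 2, 4, 6} are pairwise adjacent, and any tree decomposition puts a clique entirely inside one bag — forcing width ≥ 3. The upper and lower bounds meet at 3, so that is the treewidth.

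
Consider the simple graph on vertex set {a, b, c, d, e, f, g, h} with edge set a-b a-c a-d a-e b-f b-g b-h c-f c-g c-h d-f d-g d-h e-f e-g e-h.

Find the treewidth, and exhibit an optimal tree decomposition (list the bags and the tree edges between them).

Treewidth 4.
Bags: B1 = {b, c, d, e, h}  B2 = {b, c, d, e, f}  B3 = {a, b, c, d, e}  B4 = {b, c, d, e, g}
Tree: B1–B2, B2–B3, B3–B4

Each bag holds 5 vertices, so the decomposition has width 4, which upper-bounds the treewidth. For the lower bound: the 5 vertex sets {e,h}, {d,f}, {a,c}, {b}, {g} are disjoint, each induces a connected subgraph, and every pair is joined by at least one edge of G. Contracting each set to a single vertex therefore yields K_{5} as a minor, and since treewidth is minor-monotone, tw(G) ≥ tw(K_{5}) = 4. Hence tw(G) = 4 exactly.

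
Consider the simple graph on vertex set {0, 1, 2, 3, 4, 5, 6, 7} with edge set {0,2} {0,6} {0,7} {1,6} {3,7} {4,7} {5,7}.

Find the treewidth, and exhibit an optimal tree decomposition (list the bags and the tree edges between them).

Each bag holds 2 vertices, so the decomposition has width 1, which upper-bounds the treewidth. Any graph with an edge has treewidth ≥ 1, and G has the edge 7–3. Hence tw(G) = 1 exactly.

Treewidth 1.
Bags: B1 = {3, 7}  B2 = {0, 7}  B3 = {5, 7}  B4 = {0, 6}  B5 = {1, 6}  B6 = {4, 7}  B7 = {0, 2}
Tree: B1–B2, B2–B3, B2–B4, B4–B5, B1–B6, B4–B7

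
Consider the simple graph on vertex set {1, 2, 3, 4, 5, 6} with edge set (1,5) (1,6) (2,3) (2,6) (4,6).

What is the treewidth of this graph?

A width-1 tree decomposition is:
Bags: B1 = {2, 6}  B2 = {1, 6}  B3 = {2, 3}  B4 = {1, 5}  B5 = {4, 6}
Tree: B1–B2, B1–B3, B2–B4, B1–B5
The largest bag has 2 vertices, giving width 1; this decomposition certifies tw(G) ≤ 1. Any graph with an edge has treewidth ≥ 1, and G has the edge 6–2. The upper and lower bounds meet at 1, so that is the treewidth.

1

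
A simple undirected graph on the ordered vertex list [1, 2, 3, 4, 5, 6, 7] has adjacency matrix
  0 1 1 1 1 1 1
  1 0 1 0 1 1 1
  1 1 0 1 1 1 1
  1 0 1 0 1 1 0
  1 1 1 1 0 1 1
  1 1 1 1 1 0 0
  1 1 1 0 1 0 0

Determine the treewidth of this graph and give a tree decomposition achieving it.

Each bag holds 5 vertices, so the decomposition has width 4, which upper-bounds the treewidth. On the other hand G contains the 5-clique {1, 2, 3, 5, 6}. A clique must lie in a single bag of any decomposition, so no decomposition can have width below 4. Hence tw(G) = 4 exactly.

Treewidth 4.
One such decomposition:
Bags: B1 = {1, 2, 3, 5, 7}  B2 = {1, 2, 3, 5, 6}  B3 = {1, 3, 4, 5, 6}
Tree: B1–B2, B2–B3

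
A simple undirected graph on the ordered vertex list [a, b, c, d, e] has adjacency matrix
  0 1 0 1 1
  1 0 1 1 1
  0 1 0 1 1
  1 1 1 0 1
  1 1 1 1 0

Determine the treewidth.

A width-3 tree decomposition is:
Bags: B1 = {a, b, d, e}  B2 = {b, c, d, e}
Tree: B1–B2
Each bag holds 4 vertices, so the decomposition has width 3, which upper-bounds the treewidth. On the other hand G contains the 4-clique {b, c, d, e}. A clique must lie in a single bag of any decomposition, so no decomposition can have width below 3. Combining the bounds, tw(G) = 3.

3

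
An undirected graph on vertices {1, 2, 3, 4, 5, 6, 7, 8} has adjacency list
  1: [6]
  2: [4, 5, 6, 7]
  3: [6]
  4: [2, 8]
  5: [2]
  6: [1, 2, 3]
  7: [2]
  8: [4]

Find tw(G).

A width-1 tree decomposition is:
Bags: B1 = {2, 4}  B2 = {2, 6}  B3 = {2, 5}  B4 = {4, 8}  B5 = {2, 7}  B6 = {1, 6}  B7 = {3, 6}
Tree: B1–B2, B1–B3, B1–B4, B2–B5, B2–B6, B2–B7
Each bag holds 2 vertices, so the decomposition has width 1, which upper-bounds the treewidth. Any graph with an edge has treewidth ≥ 1, and G has the edge 2–4. The upper and lower bounds meet at 1, so that is the treewidth.

1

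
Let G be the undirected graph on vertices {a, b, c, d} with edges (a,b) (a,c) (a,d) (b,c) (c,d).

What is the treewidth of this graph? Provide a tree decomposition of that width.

Treewidth 2.
One optimal decomposition is:
Bags: B1 = {a, b, c}  B2 = {a, c, d}
Tree: B1–B2

Each bag holds 3 vertices, so the decomposition has width 2, which upper-bounds the treewidth. For the lower bound, the 3 vertices {a, c, d} are pairwise adjacent, and any tree decomposition puts a clique entirely inside one bag — forcing width ≥ 2. The upper and lower bounds meet at 2, so that is the treewidth.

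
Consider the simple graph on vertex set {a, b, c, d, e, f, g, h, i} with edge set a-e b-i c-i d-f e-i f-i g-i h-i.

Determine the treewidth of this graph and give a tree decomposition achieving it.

Treewidth 1.
One such decomposition:
Bags: B1 = {c, i}  B2 = {b, i}  B3 = {e, i}  B4 = {a, e}  B5 = {h, i}  B6 = {g, i}  B7 = {f, i}  B8 = {d, f}
Tree: B1–B2, B2–B3, B3–B4, B2–B5, B3–B6, B3–B7, B7–B8

The largest bag has 2 vertices, giving width 1; this decomposition certifies tw(G) ≤ 1. Any graph with an edge has treewidth ≥ 1, and G has the edge c–i. Hence tw(G) = 1 exactly.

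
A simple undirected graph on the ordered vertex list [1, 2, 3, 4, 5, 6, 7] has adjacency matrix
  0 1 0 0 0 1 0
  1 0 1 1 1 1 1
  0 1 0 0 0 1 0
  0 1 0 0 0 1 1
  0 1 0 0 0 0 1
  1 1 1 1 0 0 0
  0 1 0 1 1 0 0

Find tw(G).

2

A width-2 tree decomposition is:
Bags: B1 = {1, 2, 6}  B2 = {2, 4, 6}  B3 = {2, 4, 7}  B4 = {2, 5, 7}  B5 = {2, 3, 6}
Tree: B1–B2, B2–B3, B3–B4, B2–B5
Each bag holds 3 vertices, so the decomposition has width 2, which upper-bounds the treewidth. For the lower bound, the 3 vertices {2, 5, 7} are pairwise adjacent, and any tree decomposition puts a clique entirely inside one bag — forcing width ≥ 2. Hence tw(G) = 2 exactly.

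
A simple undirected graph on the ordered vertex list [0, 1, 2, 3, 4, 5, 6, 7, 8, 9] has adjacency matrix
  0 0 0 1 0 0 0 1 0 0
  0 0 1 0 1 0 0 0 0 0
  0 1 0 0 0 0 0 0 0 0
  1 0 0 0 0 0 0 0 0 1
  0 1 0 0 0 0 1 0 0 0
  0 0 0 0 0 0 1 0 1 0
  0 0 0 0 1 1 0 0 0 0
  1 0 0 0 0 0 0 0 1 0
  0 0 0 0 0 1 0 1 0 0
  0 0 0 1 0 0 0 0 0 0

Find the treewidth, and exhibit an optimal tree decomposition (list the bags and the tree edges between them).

Treewidth 1.
Bags: B1 = {1, 2}  B2 = {1, 4}  B3 = {4, 6}  B4 = {5, 6}  B5 = {5, 8}  B6 = {7, 8}  B7 = {0, 7}  B8 = {0, 3}  B9 = {3, 9}
Tree: B1–B2, B2–B3, B3–B4, B4–B5, B5–B6, B6–B7, B7–B8, B8–B9

Each bag holds 2 vertices, so the decomposition has width 1, which upper-bounds the treewidth. Since G has at least one edge (e.g. 2–1), it is not an edgeless graph, so tw(G) ≥ 1. The upper and lower bounds meet at 1, so that is the treewidth.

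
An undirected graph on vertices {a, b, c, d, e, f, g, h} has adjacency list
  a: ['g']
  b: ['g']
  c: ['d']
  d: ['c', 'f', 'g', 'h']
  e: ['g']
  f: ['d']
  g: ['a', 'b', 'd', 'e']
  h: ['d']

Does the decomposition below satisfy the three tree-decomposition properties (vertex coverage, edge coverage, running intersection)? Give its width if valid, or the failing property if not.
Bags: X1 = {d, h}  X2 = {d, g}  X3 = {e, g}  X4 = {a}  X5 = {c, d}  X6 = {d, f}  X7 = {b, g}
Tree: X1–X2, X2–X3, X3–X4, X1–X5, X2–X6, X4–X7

No — edge (g,a) lies in no bag.

A tree decomposition must satisfy three properties: every vertex lies in some bag; for every edge, both endpoints lie together in some bag; and for every vertex, the bags containing it form a connected subtree. Here edge (g,a) lies in no bag, so the decomposition is invalid.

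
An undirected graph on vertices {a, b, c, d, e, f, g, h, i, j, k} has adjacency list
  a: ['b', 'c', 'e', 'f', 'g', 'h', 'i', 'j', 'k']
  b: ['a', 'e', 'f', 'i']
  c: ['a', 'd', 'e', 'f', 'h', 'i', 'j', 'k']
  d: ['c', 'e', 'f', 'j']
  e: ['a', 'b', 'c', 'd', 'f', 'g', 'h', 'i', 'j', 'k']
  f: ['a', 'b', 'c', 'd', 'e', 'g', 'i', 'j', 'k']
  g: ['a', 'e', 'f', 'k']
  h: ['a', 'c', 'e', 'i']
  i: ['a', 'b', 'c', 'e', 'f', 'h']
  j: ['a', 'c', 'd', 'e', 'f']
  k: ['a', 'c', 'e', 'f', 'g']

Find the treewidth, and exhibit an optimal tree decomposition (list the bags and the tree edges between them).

Treewidth 4.
One such decomposition:
Bags: B1 = {a, c, e, f, i}  B2 = {a, c, e, f, k}  B3 = {a, c, e, f, j}  B4 = {a, c, e, h, i}  B5 = {a, b, e, f, i}  B6 = {a, e, f, g, k}  B7 = {c, d, e, f, j}
Tree: B1–B2, B1–B3, B1–B4, B1–B5, B2–B6, B3–B7

Every bag has size at most 5, so the width is 5 − 1 = 4 and tw(G) ≤ 4. Conversely, {a, c, e, h, i} is a clique of size 5, and the vertices of any clique must share a bag in every tree decomposition; so some bag has ≥ 5 vertices and tw(G) ≥ 4. Combining the bounds, tw(G) = 4.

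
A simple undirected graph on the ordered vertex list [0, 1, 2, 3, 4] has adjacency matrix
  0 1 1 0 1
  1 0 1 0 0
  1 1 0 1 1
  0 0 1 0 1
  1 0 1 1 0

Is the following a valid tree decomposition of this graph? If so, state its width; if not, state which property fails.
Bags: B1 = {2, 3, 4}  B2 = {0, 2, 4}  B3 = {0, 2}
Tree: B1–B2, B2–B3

No — vertex 1 appears in no bag.

A tree decomposition must satisfy three properties: every vertex lies in some bag; for every edge, both endpoints lie together in some bag; and for every vertex, the bags containing it form a connected subtree. Here vertex 1 appears in no bag, so the decomposition is invalid.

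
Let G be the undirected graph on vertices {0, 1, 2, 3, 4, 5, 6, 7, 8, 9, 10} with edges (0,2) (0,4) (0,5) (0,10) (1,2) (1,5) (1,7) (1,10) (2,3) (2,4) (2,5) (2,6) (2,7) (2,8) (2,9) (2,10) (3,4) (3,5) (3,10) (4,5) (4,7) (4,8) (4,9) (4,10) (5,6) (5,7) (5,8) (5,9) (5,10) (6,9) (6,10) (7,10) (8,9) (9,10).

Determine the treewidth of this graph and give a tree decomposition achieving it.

Treewidth 4.
One optimal decomposition is:
Bags: B1 = {2, 4, 5, 8, 9}  B2 = {2, 4, 5, 9, 10}  B3 = {2, 4, 5, 7, 10}  B4 = {0, 2, 4, 5, 10}  B5 = {2, 5, 6, 9, 10}  B6 = {1, 2, 5, 7, 10}  B7 = {2, 3, 4, 5, 10}
Tree: B1–B2, B2–B3, B3–B4, B2–B5, B3–B6, B3–B7

Every bag has size at most 5, so the width is 5 − 1 = 4 and tw(G) ≤ 4. For the lower bound, the 5 vertices {2, 4, 5, 8, 9} are pairwise adjacent, and any tree decomposition puts a clique entirely inside one bag — forcing width ≥ 4. Therefore the treewidth is 4.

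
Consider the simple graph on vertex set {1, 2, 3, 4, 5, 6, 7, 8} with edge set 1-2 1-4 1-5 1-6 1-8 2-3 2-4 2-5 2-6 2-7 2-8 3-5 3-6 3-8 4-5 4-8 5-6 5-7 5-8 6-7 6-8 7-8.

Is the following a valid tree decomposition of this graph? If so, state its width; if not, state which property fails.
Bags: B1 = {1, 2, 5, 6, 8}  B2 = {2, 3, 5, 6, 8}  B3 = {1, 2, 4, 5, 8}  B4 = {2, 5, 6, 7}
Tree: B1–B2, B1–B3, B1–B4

A tree decomposition must satisfy three properties: every vertex lies in some bag; for every edge, both endpoints lie together in some bag; and for every vertex, the bags containing it form a connected subtree. Here edge (8,7) lies in no bag, so the decomposition is invalid.

No — edge (8,7) lies in no bag.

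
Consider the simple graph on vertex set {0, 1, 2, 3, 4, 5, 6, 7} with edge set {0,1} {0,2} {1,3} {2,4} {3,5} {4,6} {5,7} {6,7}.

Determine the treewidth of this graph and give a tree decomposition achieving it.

Every bag has size at most 3, so the width is 3 − 1 = 2 and tw(G) ≤ 2. Since 3–1–0–2–4–6–7–5–3 is a cycle in G, G is not acyclic. Forests are exactly the graphs of treewidth ≤ 1, so tw(G) ≥ 2. Therefore the treewidth is 2.

Treewidth 2.
Bags: B1 = {0, 1, 3}  B2 = {0, 2, 3}  B3 = {2, 3, 4}  B4 = {3, 4, 6}  B5 = {3, 6, 7}  B6 = {3, 5, 7}
Tree: B1–B2, B2–B3, B3–B4, B4–B5, B5–B6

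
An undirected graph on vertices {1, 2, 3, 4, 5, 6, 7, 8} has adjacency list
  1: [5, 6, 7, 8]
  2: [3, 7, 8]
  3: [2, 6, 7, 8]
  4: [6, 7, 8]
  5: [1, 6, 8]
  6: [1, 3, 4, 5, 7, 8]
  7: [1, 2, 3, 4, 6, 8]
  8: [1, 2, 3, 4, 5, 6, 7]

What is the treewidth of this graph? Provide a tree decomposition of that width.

Treewidth 3.
One optimal decomposition is:
Bags: B1 = {1, 5, 6, 8}  B2 = {1, 6, 7, 8}  B3 = {3, 6, 7, 8}  B4 = {2, 3, 7, 8}  B5 = {4, 6, 7, 8}
Tree: B1–B2, B2–B3, B3–B4, B2–B5

Every bag has size at most 4, so the width is 4 − 1 = 3 and tw(G) ≤ 3. On the other hand G contains the 4-clique {2, 3, 7, 8}. A clique must lie in a single bag of any decomposition, so no decomposition can have width below 3. Therefore the treewidth is 3.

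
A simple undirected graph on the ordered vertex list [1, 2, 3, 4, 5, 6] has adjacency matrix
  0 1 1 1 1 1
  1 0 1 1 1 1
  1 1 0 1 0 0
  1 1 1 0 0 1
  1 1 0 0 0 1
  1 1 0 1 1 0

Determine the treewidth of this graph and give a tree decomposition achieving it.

Each bag holds 4 vertices, so the decomposition has width 3, which upper-bounds the treewidth. On the other hand G contains the 4-clique {1, 2, 3, 4}. A clique must lie in a single bag of any decomposition, so no decomposition can have width below 3. The upper and lower bounds meet at 3, so that is the treewidth.

Treewidth 3.
One optimal decomposition is:
Bags: B1 = {1, 2, 4, 6}  B2 = {1, 2, 5, 6}  B3 = {1, 2, 3, 4}
Tree: B1–B2, B1–B3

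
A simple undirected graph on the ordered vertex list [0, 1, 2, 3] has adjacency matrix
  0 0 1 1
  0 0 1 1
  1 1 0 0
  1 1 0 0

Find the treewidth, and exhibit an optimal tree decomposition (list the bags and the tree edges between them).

Every bag has size at most 3, so the width is 3 − 1 = 2 and tw(G) ≤ 2. For the lower bound, G contains the cycle 3–1–2–0–3, so G is not a forest; only forests have treewidth ≤ 1, hence tw(G) ≥ 2. Hence tw(G) = 2 exactly.

Treewidth 2.
One such decomposition:
Bags: B1 = {1, 2, 3}  B2 = {0, 2, 3}
Tree: B1–B2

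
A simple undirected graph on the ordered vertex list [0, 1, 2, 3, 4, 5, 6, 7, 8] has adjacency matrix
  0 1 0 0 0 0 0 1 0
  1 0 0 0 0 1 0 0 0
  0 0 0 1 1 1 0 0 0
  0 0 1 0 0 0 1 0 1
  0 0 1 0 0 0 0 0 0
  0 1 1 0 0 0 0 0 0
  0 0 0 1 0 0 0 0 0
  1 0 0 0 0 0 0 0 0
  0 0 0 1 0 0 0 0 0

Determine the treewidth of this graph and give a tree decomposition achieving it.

Treewidth 1.
One such decomposition:
Bags: B1 = {2, 5}  B2 = {1, 5}  B3 = {2, 3}  B4 = {0, 1}  B5 = {3, 8}  B6 = {2, 4}  B7 = {3, 6}  B8 = {0, 7}
Tree: B1–B2, B1–B3, B2–B4, B3–B5, B1–B6, B3–B7, B4–B8

Every bag has size at most 2, so the width is 2 − 1 = 1 and tw(G) ≤ 1. G has an edge, so its treewidth is at least 1. Combining the bounds, tw(G) = 1.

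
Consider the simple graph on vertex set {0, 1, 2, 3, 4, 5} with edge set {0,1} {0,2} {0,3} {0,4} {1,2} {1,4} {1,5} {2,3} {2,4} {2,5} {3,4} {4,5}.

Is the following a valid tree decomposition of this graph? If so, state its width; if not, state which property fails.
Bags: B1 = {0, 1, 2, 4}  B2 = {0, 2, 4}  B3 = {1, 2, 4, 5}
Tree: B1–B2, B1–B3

No — vertex 3 appears in no bag.

A tree decomposition must satisfy three properties: every vertex lies in some bag; for every edge, both endpoints lie together in some bag; and for every vertex, the bags containing it form a connected subtree. Here vertex 3 appears in no bag, so the decomposition is invalid.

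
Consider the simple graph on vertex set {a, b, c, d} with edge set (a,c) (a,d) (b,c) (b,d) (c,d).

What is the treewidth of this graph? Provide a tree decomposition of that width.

Every bag has size at most 3, so the width is 3 − 1 = 2 and tw(G) ≤ 2. Conversely, {a, c, d} is a clique of size 3, and the vertices of any clique must share a bag in every tree decomposition; so some bag has ≥ 3 vertices and tw(G) ≥ 2. The upper and lower bounds meet at 2, so that is the treewidth.

Treewidth 2.
One optimal decomposition is:
Bags: B1 = {b, c, d}  B2 = {a, c, d}
Tree: B1–B2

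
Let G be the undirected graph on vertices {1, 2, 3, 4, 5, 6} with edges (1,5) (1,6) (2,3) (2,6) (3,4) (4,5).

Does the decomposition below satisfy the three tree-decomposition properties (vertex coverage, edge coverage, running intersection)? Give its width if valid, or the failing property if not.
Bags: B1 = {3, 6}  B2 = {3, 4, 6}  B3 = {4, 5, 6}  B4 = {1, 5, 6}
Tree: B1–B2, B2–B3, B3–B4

A tree decomposition must satisfy three properties: every vertex lies in some bag; for every edge, both endpoints lie together in some bag; and for every vertex, the bags containing it form a connected subtree. Here vertex 2 appears in no bag, so the decomposition is invalid.

No — vertex 2 appears in no bag.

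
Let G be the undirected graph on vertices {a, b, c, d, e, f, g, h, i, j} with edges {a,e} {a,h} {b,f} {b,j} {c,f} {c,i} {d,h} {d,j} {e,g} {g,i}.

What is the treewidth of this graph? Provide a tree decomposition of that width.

Treewidth 2.
Bags: B1 = {b, d, j}  B2 = {b, d, h}  B3 = {a, b, h}  B4 = {a, b, e}  B5 = {b, e, g}  B6 = {b, g, i}  B7 = {b, c, i}  B8 = {b, c, f}
Tree: B1–B2, B2–B3, B3–B4, B4–B5, B5–B6, B6–B7, B7–B8

Every bag has size at most 3, so the width is 3 − 1 = 2 and tw(G) ≤ 2. For the lower bound, G contains the cycle b–j–d–h–a–e–g–i–c–f–b, so G is not a forest; only forests have treewidth ≤ 1, hence tw(G) ≥ 2. Combining the bounds, tw(G) = 2.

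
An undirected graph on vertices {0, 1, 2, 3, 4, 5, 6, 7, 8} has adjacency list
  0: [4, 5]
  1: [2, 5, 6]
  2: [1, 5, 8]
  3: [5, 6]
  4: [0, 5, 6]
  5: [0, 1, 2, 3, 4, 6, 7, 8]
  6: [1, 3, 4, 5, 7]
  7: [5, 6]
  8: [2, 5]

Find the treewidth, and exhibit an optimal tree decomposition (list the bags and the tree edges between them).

Treewidth 2.
One optimal decomposition is:
Bags: B1 = {1, 5, 6}  B2 = {4, 5, 6}  B3 = {1, 2, 5}  B4 = {3, 5, 6}  B5 = {2, 5, 8}  B6 = {0, 4, 5}  B7 = {5, 6, 7}
Tree: B1–B2, B1–B3, B2–B4, B3–B5, B2–B6, B2–B7

The largest bag has 3 vertices, giving width 2; this decomposition certifies tw(G) ≤ 2. Conversely, {0, 4, 5} is a clique of size 3, and the vertices of any clique must share a bag in every tree decomposition; so some bag has ≥ 3 vertices and tw(G) ≥ 2. Hence tw(G) = 2 exactly.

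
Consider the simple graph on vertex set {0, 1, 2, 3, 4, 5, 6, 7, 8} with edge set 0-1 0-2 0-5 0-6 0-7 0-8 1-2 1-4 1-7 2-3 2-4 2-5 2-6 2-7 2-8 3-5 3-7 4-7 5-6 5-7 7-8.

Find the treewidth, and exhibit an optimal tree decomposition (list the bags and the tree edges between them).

Treewidth 3.
Bags: B1 = {2, 3, 5, 7}  B2 = {0, 2, 5, 7}  B3 = {0, 1, 2, 7}  B4 = {0, 2, 7, 8}  B5 = {0, 2, 5, 6}  B6 = {1, 2, 4, 7}
Tree: B1–B2, B2–B3, B2–B4, B2–B5, B3–B6

Every bag has size at most 4, so the width is 4 − 1 = 3 and tw(G) ≤ 3. Conversely, {0, 2, 5, 6} is a clique of size 4, and the vertices of any clique must share a bag in every tree decomposition; so some bag has ≥ 4 vertices and tw(G) ≥ 3. Therefore the treewidth is 3.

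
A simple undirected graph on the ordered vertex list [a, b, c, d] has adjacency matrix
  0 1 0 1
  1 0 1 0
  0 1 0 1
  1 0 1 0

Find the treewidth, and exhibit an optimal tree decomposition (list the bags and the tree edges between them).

Treewidth 2.
One such decomposition:
Bags: B1 = {a, b, c}  B2 = {a, c, d}
Tree: B1–B2

Each bag holds 3 vertices, so the decomposition has width 2, which upper-bounds the treewidth. Since c–b–a–d–c is a cycle in G, G is not acyclic. Forests are exactly the graphs of treewidth ≤ 1, so tw(G) ≥ 2. The upper and lower bounds meet at 2, so that is the treewidth.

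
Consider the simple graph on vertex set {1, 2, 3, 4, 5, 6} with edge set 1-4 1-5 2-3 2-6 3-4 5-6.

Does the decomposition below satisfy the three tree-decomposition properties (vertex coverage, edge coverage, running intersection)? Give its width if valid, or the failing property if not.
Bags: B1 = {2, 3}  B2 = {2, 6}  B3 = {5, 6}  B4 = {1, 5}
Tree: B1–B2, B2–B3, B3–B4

A tree decomposition must satisfy three properties: every vertex lies in some bag; for every edge, both endpoints lie together in some bag; and for every vertex, the bags containing it form a connected subtree. Here vertex 4 appears in no bag, so the decomposition is invalid.

No — vertex 4 appears in no bag.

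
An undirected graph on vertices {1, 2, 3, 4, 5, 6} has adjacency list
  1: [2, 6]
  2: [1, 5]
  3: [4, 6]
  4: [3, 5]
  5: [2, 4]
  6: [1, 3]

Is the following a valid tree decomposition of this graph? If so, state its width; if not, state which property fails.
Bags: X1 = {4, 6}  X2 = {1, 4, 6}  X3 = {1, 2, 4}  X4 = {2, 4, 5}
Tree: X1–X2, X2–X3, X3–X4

A tree decomposition must satisfy three properties: every vertex lies in some bag; for every edge, both endpoints lie together in some bag; and for every vertex, the bags containing it form a connected subtree. Here vertex 3 appears in no bag, so the decomposition is invalid.

No — vertex 3 appears in no bag.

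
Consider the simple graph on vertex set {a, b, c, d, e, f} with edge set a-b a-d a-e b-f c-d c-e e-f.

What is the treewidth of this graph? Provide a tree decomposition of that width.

Each bag holds 3 vertices, so the decomposition has width 2, which upper-bounds the treewidth. Since c–d–a–e–c is a cycle in G, G is not acyclic. Forests are exactly the graphs of treewidth ≤ 1, so tw(G) ≥ 2. Therefore the treewidth is 2.

Treewidth 2.
One such decomposition:
Bags: B1 = {c, d, e}  B2 = {a, d, e}  B3 = {a, e, f}  B4 = {a, b, f}
Tree: B1–B2, B2–B3, B3–B4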